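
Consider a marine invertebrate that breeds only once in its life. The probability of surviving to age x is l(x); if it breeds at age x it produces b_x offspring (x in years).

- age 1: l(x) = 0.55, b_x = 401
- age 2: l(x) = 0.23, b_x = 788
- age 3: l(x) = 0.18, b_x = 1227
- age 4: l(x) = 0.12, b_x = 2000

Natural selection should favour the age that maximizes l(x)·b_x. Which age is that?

4

Expected offspring if breeding at age x = l(x) × b_x:
  age 1: 0.55 × 401 = 220.550
  age 2: 0.23 × 788 = 181.240
  age 3: 0.18 × 1227 = 220.860
  age 4: 0.12 × 2000 = 240.000
Maximum at age 4 (240.000).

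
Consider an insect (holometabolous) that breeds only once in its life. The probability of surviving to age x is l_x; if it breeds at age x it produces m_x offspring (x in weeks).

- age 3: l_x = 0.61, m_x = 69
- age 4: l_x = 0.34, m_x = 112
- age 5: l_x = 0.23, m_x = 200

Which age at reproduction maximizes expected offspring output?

Expected offspring if breeding at age x = l_x × m_x:
  age 3: 0.61 × 69 = 42.090
  age 4: 0.34 × 112 = 38.080
  age 5: 0.23 × 200 = 46.000
Maximum at age 5 (46.000).

5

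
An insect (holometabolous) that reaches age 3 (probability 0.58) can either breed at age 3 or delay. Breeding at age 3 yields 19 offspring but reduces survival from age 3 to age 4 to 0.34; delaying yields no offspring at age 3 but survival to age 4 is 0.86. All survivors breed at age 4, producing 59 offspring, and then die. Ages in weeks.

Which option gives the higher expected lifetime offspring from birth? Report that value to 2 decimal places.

breed at age 3: R₀ = 0.58 × (19 + 0.34 × 59) = 0.58 × 39.0600 = 22.6548
delay to age 4: R₀ = 0.58 × (0.86 × 59) = 0.58 × 50.7400 = 29.4292
Higher: delay to age 4 (29.4292).

29.43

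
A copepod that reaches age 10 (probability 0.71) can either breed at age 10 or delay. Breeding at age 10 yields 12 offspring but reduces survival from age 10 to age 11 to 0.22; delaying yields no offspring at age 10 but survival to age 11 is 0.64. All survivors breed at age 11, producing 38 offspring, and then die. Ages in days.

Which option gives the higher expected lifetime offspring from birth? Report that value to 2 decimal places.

17.27

breed at age 10: R₀ = 0.71 × (12 + 0.22 × 38) = 0.71 × 20.3600 = 14.4556
delay to age 11: R₀ = 0.71 × (0.64 × 38) = 0.71 × 24.3200 = 17.2672
Higher: delay to age 11 (17.2672).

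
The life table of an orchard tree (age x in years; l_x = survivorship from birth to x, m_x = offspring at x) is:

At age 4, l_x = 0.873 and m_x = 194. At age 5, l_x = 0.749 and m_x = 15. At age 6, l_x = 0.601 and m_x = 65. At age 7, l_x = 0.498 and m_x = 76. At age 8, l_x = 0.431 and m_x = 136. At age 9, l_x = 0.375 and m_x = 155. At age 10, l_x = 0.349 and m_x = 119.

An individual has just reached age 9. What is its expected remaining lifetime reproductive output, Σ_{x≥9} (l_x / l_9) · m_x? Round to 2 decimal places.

l_9 = 0.375. Conditional survival from age 9 to x is l_x / l_9.
  x=9: (0.375/0.375) × 155 = 155.0000
  x=10: (0.349/0.375) × 119 = 110.7493
Sum = 155.0000 + 110.7493 = 265.7493

265.75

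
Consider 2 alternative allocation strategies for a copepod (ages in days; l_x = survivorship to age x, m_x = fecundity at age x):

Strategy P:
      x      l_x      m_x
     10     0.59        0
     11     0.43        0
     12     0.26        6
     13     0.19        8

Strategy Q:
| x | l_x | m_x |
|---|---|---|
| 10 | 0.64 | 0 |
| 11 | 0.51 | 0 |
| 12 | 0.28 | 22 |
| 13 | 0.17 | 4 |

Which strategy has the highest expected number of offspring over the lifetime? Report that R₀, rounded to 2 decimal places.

6.84

Strategy P: R₀ = 0.59×0 + 0.43×0 + 0.26×6 + 0.19×8 = 3.0800
Strategy Q: R₀ = 0.64×0 + 0.51×0 + 0.28×22 + 0.17×4 = 6.8400
Highest R₀: strategy Q with 6.8400.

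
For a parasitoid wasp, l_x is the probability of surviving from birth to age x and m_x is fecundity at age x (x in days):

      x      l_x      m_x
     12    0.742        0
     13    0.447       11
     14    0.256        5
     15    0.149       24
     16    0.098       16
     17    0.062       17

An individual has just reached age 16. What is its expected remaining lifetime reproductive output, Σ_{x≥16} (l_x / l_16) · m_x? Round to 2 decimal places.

26.76

l_16 = 0.098. Conditional survival from age 16 to x is l_x / l_16.
  x=16: (0.098/0.098) × 16 = 16.0000
  x=17: (0.062/0.098) × 17 = 10.7551
Sum = 16.0000 + 10.7551 = 26.7551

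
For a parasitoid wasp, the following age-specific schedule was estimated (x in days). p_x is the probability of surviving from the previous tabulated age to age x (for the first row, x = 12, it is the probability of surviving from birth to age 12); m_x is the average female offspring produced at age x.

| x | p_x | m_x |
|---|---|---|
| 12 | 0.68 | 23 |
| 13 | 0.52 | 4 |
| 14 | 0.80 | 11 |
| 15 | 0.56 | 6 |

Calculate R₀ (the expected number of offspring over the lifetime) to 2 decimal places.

Survivorship from birth: l_x = p_12·p_13·…·p_x.
  l_12 = 0.68000
  l_13 = 0.35360
  l_14 = 0.28288
  l_15 = 0.15841
R₀ = Σ l_x m_x:
  age 12: 0.68000 × 23 = 15.6400
  age 13: 0.35360 × 4 = 1.4144
  age 14: 0.28288 × 11 = 3.1117
  age 15: 0.15841 × 6 = 0.9505
R₀ = 15.6400 + 1.4144 + 3.1117 + 0.9505 = 21.1165

21.12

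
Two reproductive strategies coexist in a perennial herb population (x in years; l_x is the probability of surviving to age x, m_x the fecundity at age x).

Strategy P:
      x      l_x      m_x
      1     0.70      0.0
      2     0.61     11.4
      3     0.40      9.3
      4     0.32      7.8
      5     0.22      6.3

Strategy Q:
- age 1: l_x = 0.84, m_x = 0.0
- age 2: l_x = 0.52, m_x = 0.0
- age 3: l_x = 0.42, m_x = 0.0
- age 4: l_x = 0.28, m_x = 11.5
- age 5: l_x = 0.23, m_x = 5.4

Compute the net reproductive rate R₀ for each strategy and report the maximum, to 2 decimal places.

Strategy P: R₀ = 0.70×0.0 + 0.61×11.4 + 0.40×9.3 + 0.32×7.8 + 0.22×6.3 = 14.5560
Strategy Q: R₀ = 0.84×0.0 + 0.52×0.0 + 0.42×0.0 + 0.28×11.5 + 0.23×5.4 = 4.4620
Highest R₀: strategy P with 14.5560.

14.56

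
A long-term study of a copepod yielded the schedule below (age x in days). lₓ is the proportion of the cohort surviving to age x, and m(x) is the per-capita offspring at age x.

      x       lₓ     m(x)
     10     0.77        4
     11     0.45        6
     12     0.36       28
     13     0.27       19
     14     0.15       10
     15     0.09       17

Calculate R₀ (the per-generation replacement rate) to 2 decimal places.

R₀ = Σ lₓ m(x):
  age 10: 0.77 × 4 = 3.0800
  age 11: 0.45 × 6 = 2.7000
  age 12: 0.36 × 28 = 10.0800
  age 13: 0.27 × 19 = 5.1300
  age 14: 0.15 × 10 = 1.5000
  age 15: 0.09 × 17 = 1.5300
R₀ = 3.0800 + 2.7000 + 10.0800 + 5.1300 + 1.5000 + 1.5300 = 24.0200

24.02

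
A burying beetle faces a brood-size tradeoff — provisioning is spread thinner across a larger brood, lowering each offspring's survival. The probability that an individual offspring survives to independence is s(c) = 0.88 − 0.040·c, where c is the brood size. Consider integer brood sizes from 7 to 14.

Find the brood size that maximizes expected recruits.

11

Expected recruits = c × s(c):
  c=7: 7 × 0.600 = 4.200
  c=8: 8 × 0.560 = 4.480
  c=9: 9 × 0.520 = 4.680
  c=10: 10 × 0.480 = 4.800
  c=11: 11 × 0.440 = 4.840
  c=12: 12 × 0.400 = 4.800
  c=13: 13 × 0.360 = 4.680
  c=14: 14 × 0.320 = 4.480
Maximum at c = 11 (4.840 recruits).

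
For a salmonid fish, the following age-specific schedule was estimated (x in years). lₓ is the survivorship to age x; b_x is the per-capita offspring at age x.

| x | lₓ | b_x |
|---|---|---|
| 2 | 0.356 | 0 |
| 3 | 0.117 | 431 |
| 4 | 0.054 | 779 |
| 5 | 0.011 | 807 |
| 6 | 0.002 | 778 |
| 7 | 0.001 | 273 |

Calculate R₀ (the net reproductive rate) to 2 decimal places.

R₀ = Σ lₓ b_x:
  age 2: 0.356 × 0 = 0.0000
  age 3: 0.117 × 431 = 50.4270
  age 4: 0.054 × 779 = 42.0660
  age 5: 0.011 × 807 = 8.8770
  age 6: 0.002 × 778 = 1.5560
  age 7: 0.001 × 273 = 0.2730
R₀ = 0.0000 + 50.4270 + 42.0660 + 8.8770 + 1.5560 + 0.2730 = 103.1990

103.20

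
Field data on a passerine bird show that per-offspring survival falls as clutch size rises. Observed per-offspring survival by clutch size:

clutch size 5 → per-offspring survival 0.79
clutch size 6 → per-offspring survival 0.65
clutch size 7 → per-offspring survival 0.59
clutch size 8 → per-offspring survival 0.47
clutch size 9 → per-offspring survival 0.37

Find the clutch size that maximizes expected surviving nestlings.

7

Expected surviving nestlings = c × s(c):
  c=5: 5 × 0.79 = 3.950
  c=6: 6 × 0.65 = 3.900
  c=7: 7 × 0.59 = 4.130
  c=8: 8 × 0.47 = 3.760
  c=9: 9 × 0.37 = 3.330
Maximum at c = 7 (4.130 surviving nestlings).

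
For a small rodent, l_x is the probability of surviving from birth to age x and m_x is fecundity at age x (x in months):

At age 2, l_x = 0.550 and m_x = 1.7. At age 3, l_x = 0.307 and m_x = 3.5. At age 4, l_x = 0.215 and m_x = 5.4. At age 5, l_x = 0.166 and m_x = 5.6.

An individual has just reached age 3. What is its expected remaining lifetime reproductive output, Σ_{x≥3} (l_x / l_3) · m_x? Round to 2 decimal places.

l_3 = 0.307. Conditional survival from age 3 to x is l_x / l_3.
  x=3: (0.307/0.307) × 3.5 = 3.5000
  x=4: (0.215/0.307) × 5.4 = 3.7818
  x=5: (0.166/0.307) × 5.6 = 3.0280
Sum = 3.5000 + 3.7818 + 3.0280 = 10.3098

10.31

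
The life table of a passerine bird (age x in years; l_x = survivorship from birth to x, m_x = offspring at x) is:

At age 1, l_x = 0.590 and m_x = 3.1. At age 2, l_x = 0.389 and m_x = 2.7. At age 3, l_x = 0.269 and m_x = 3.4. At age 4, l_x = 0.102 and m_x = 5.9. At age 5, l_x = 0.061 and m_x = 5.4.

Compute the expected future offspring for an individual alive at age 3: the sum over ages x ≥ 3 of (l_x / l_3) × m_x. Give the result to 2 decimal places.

l_3 = 0.269. Conditional survival from age 3 to x is l_x / l_3.
  x=3: (0.269/0.269) × 3.4 = 3.4000
  x=4: (0.102/0.269) × 5.9 = 2.2372
  x=5: (0.061/0.269) × 5.4 = 1.2245
Sum = 3.4000 + 2.2372 + 1.2245 = 6.8617

6.86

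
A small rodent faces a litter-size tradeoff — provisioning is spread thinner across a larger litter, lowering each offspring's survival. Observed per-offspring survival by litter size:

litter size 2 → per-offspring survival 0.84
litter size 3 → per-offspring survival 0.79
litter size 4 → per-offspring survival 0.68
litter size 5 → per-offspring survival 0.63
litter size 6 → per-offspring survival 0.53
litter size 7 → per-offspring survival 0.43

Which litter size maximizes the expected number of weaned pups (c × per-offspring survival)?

6

Expected weaned pups = c × s(c):
  c=2: 2 × 0.84 = 1.680
  c=3: 3 × 0.79 = 2.370
  c=4: 4 × 0.68 = 2.720
  c=5: 5 × 0.63 = 3.150
  c=6: 6 × 0.53 = 3.180
  c=7: 7 × 0.43 = 3.010
Maximum at c = 6 (3.180 weaned pups).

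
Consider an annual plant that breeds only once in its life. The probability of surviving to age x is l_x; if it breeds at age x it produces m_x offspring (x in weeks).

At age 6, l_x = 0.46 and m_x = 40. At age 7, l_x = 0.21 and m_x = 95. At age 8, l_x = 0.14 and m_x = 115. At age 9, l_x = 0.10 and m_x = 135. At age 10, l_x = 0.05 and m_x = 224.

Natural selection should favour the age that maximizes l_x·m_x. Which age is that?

Expected offspring if breeding at age x = l_x × m_x:
  age 6: 0.46 × 40 = 18.400
  age 7: 0.21 × 95 = 19.950
  age 8: 0.14 × 115 = 16.100
  age 9: 0.10 × 135 = 13.500
  age 10: 0.05 × 224 = 11.200
Maximum at age 7 (19.950).

7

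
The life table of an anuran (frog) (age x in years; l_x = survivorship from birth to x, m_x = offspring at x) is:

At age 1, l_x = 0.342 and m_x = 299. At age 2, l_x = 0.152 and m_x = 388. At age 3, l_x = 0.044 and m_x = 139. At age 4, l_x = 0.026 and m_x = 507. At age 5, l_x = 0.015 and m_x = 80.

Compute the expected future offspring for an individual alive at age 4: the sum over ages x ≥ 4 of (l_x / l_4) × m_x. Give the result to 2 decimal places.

l_4 = 0.026. Conditional survival from age 4 to x is l_x / l_4.
  x=4: (0.026/0.026) × 507 = 507.0000
  x=5: (0.015/0.026) × 80 = 46.1538
Sum = 507.0000 + 46.1538 = 553.1538

553.15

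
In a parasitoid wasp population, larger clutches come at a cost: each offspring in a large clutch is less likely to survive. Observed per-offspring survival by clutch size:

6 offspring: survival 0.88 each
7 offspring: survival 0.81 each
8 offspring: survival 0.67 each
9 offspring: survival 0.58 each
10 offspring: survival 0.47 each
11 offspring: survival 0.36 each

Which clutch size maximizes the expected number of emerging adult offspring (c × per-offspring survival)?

Expected emerging adult offspring = c × s(c):
  c=6: 6 × 0.88 = 5.280
  c=7: 7 × 0.81 = 5.670
  c=8: 8 × 0.67 = 5.360
  c=9: 9 × 0.58 = 5.220
  c=10: 10 × 0.47 = 4.700
  c=11: 11 × 0.36 = 3.960
Maximum at c = 7 (5.670 emerging adult offspring).

7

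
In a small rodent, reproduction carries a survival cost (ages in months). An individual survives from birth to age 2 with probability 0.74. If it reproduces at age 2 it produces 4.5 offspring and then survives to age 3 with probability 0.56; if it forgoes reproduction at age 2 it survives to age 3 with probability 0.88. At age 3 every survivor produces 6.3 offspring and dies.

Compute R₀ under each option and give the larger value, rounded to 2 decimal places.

breed at age 2: R₀ = 0.74 × (4.5 + 0.56 × 6.3) = 0.74 × 8.0280 = 5.9407
delay to age 3: R₀ = 0.74 × (0.88 × 6.3) = 0.74 × 5.5440 = 4.1026
Higher: breed at age 2 (5.9407).

5.94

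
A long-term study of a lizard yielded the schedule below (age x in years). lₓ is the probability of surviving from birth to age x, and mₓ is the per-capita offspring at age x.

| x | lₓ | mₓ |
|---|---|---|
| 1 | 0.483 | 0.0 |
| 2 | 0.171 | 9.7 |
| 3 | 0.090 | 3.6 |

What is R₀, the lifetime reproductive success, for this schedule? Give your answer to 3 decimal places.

R₀ = Σ lₓ mₓ:
  age 1: 0.483 × 0.0 = 0.0000
  age 2: 0.171 × 9.7 = 1.6587
  age 3: 0.090 × 3.6 = 0.3240
R₀ = 0.0000 + 1.6587 + 0.3240 = 1.9827

1.983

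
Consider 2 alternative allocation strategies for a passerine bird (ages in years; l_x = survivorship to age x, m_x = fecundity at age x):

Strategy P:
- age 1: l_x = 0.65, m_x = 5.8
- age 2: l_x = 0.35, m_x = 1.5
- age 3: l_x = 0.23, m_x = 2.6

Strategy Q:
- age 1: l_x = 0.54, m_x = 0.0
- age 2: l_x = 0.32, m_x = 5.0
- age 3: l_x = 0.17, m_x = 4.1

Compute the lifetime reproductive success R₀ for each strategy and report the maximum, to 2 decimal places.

4.89

Strategy P: R₀ = 0.65×5.8 + 0.35×1.5 + 0.23×2.6 = 4.8930
Strategy Q: R₀ = 0.54×0.0 + 0.32×5.0 + 0.17×4.1 = 2.2970
Highest R₀: strategy P with 4.8930.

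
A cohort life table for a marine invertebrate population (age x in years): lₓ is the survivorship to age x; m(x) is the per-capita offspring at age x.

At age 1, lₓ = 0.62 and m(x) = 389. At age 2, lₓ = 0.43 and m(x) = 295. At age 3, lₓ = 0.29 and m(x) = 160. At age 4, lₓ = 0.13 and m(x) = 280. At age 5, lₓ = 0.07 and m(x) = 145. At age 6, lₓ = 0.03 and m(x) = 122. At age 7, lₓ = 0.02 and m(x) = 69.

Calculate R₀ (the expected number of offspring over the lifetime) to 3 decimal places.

466.020

R₀ = Σ lₓ m(x):
  age 1: 0.62 × 389 = 241.1800
  age 2: 0.43 × 295 = 126.8500
  age 3: 0.29 × 160 = 46.4000
  age 4: 0.13 × 280 = 36.4000
  age 5: 0.07 × 145 = 10.1500
  age 6: 0.03 × 122 = 3.6600
  age 7: 0.02 × 69 = 1.3800
R₀ = 241.1800 + 126.8500 + 46.4000 + 36.4000 + 10.1500 + 3.6600 + 1.3800 = 466.0200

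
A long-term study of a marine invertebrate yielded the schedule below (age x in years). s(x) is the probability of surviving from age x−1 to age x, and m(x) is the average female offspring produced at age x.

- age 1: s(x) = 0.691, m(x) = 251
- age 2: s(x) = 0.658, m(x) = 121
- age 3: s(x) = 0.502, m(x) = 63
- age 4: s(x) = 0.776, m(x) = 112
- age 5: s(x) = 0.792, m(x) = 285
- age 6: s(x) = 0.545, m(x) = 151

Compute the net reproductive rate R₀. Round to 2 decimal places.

314.20

Survivorship from birth: l_x = s_1·s_2·…·s_x.
  l_1 = 0.69100
  l_2 = 0.45468
  l_3 = 0.22825
  l_4 = 0.17712
  l_5 = 0.14028
  l_6 = 0.07645
R₀ = Σ l_x m(x):
  age 1: 0.69100 × 251 = 173.4410
  age 2: 0.45468 × 121 = 55.0163
  age 3: 0.22825 × 63 = 14.3798
  age 4: 0.17712 × 112 = 19.8374
  age 5: 0.14028 × 285 = 39.9798
  age 6: 0.07645 × 151 = 11.5440
R₀ = 173.4410 + 55.0163 + 14.3798 + 19.8374 + 39.9798 + 11.5440 = 314.1982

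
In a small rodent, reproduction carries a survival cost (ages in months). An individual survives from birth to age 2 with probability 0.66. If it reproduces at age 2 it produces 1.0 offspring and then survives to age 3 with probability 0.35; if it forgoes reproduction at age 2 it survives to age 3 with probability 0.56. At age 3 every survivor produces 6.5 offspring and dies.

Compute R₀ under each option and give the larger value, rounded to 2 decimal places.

2.40

breed at age 2: R₀ = 0.66 × (1.0 + 0.35 × 6.5) = 0.66 × 3.2750 = 2.1615
delay to age 3: R₀ = 0.66 × (0.56 × 6.5) = 0.66 × 3.6400 = 2.4024
Higher: delay to age 3 (2.4024).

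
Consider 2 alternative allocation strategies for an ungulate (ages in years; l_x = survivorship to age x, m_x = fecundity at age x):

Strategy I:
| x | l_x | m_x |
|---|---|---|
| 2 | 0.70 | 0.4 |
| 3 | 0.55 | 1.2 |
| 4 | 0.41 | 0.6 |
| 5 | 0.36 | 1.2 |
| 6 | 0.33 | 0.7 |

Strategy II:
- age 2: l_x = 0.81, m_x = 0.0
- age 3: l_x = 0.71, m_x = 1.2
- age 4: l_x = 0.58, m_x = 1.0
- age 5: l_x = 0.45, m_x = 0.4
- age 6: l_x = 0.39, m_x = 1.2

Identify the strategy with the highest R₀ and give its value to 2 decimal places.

2.08

Strategy I: R₀ = 0.70×0.4 + 0.55×1.2 + 0.41×0.6 + 0.36×1.2 + 0.33×0.7 = 1.8490
Strategy II: R₀ = 0.81×0.0 + 0.71×1.2 + 0.58×1.0 + 0.45×0.4 + 0.39×1.2 = 2.0800
Highest R₀: strategy II with 2.0800.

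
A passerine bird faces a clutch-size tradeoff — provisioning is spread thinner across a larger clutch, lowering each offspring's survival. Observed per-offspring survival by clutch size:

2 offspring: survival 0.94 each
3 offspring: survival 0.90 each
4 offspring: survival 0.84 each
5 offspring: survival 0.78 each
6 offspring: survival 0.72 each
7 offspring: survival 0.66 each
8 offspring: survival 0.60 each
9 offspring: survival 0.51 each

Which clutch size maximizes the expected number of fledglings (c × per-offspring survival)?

8

Expected fledglings = c × s(c):
  c=2: 2 × 0.94 = 1.880
  c=3: 3 × 0.90 = 2.700
  c=4: 4 × 0.84 = 3.360
  c=5: 5 × 0.78 = 3.900
  c=6: 6 × 0.72 = 4.320
  c=7: 7 × 0.66 = 4.620
  c=8: 8 × 0.60 = 4.800
  c=9: 9 × 0.51 = 4.590
Maximum at c = 8 (4.800 fledglings).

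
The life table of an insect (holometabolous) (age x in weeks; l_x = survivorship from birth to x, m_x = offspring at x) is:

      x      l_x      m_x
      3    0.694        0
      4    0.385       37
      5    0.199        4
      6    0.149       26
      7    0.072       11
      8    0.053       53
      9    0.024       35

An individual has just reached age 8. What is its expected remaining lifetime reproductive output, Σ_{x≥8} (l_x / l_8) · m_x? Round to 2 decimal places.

68.85

l_8 = 0.053. Conditional survival from age 8 to x is l_x / l_8.
  x=8: (0.053/0.053) × 53 = 53.0000
  x=9: (0.024/0.053) × 35 = 15.8491
Sum = 53.0000 + 15.8491 = 68.8491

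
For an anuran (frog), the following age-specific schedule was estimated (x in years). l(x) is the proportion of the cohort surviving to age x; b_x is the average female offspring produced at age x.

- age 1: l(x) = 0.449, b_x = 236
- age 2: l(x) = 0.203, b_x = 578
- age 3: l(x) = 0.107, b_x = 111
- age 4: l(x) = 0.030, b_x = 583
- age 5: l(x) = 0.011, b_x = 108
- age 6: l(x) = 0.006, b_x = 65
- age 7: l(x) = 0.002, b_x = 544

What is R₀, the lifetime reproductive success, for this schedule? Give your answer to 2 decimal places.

255.33

R₀ = Σ l(x) b_x:
  age 1: 0.449 × 236 = 105.9640
  age 2: 0.203 × 578 = 117.3340
  age 3: 0.107 × 111 = 11.8770
  age 4: 0.030 × 583 = 17.4900
  age 5: 0.011 × 108 = 1.1880
  age 6: 0.006 × 65 = 0.3900
  age 7: 0.002 × 544 = 1.0880
R₀ = 105.9640 + 117.3340 + 11.8770 + 17.4900 + 1.1880 + 0.3900 + 1.0880 = 255.3310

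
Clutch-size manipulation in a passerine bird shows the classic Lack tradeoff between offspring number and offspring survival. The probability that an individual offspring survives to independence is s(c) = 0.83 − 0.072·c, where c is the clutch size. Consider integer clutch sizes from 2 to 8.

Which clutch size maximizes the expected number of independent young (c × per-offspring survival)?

Expected independent young = c × s(c):
  c=2: 2 × 0.686 = 1.372
  c=3: 3 × 0.614 = 1.842
  c=4: 4 × 0.542 = 2.168
  c=5: 5 × 0.470 = 2.350
  c=6: 6 × 0.398 = 2.388
  c=7: 7 × 0.326 = 2.282
  c=8: 8 × 0.254 = 2.032
Maximum at c = 6 (2.388 independent young).

6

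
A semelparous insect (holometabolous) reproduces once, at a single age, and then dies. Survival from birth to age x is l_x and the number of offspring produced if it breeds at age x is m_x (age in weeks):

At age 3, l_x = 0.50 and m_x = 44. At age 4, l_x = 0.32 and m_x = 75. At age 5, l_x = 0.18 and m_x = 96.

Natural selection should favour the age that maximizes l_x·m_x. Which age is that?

Expected offspring if breeding at age x = l_x × m_x:
  age 3: 0.50 × 44 = 22.000
  age 4: 0.32 × 75 = 24.000
  age 5: 0.18 × 96 = 17.280
Maximum at age 4 (24.000).

4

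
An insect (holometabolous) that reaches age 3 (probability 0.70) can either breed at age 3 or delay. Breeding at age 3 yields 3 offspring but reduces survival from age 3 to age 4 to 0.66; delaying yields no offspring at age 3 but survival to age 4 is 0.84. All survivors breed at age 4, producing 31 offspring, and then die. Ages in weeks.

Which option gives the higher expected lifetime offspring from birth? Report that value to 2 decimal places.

breed at age 3: R₀ = 0.70 × (3 + 0.66 × 31) = 0.70 × 23.4600 = 16.4220
delay to age 4: R₀ = 0.70 × (0.84 × 31) = 0.70 × 26.0400 = 18.2280
Higher: delay to age 4 (18.2280).

18.23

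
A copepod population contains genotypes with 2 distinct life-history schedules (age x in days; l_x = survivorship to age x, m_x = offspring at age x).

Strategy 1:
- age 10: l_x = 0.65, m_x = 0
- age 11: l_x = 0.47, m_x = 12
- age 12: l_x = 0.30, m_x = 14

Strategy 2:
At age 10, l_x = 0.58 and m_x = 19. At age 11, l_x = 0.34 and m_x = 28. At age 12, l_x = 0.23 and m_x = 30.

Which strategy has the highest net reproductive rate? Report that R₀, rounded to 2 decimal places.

Strategy 1: R₀ = 0.65×0 + 0.47×12 + 0.30×14 = 9.8400
Strategy 2: R₀ = 0.58×19 + 0.34×28 + 0.23×30 = 27.4400
Highest R₀: strategy 2 with 27.4400.

27.44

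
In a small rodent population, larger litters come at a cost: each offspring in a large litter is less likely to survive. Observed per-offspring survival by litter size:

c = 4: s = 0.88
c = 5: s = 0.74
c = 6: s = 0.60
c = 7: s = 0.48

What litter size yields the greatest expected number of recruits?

5

Expected recruits = c × s(c):
  c=4: 4 × 0.88 = 3.520
  c=5: 5 × 0.74 = 3.700
  c=6: 6 × 0.60 = 3.600
  c=7: 7 × 0.48 = 3.360
Maximum at c = 5 (3.700 recruits).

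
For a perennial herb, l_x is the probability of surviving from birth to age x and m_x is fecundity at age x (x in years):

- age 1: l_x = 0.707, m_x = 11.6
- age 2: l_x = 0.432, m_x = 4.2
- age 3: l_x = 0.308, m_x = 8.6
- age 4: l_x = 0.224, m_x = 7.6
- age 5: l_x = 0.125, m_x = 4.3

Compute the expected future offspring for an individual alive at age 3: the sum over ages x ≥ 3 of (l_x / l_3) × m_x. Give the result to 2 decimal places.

15.87

l_3 = 0.308. Conditional survival from age 3 to x is l_x / l_3.
  x=3: (0.308/0.308) × 8.6 = 8.6000
  x=4: (0.224/0.308) × 7.6 = 5.5273
  x=5: (0.125/0.308) × 4.3 = 1.7451
Sum = 8.6000 + 5.5273 + 1.7451 = 15.8724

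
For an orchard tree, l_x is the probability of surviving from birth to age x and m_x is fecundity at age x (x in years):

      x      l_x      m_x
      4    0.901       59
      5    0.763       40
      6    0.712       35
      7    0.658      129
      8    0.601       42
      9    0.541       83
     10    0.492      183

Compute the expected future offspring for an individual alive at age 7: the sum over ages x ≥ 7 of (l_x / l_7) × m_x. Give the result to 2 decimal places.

l_7 = 0.658. Conditional survival from age 7 to x is l_x / l_7.
  x=7: (0.658/0.658) × 129 = 129.0000
  x=8: (0.601/0.658) × 42 = 38.3617
  x=9: (0.541/0.658) × 83 = 68.2416
  x=10: (0.492/0.658) × 183 = 136.8328
Sum = 129.0000 + 38.3617 + 68.2416 + 136.8328 = 372.4362

372.44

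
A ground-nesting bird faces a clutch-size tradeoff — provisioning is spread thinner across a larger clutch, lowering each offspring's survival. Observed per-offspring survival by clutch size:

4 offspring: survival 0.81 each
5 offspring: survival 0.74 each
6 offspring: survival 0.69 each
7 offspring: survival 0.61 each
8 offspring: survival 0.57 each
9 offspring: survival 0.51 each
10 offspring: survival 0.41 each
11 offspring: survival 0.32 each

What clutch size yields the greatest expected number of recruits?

9

Expected recruits = c × s(c):
  c=4: 4 × 0.81 = 3.240
  c=5: 5 × 0.74 = 3.700
  c=6: 6 × 0.69 = 4.140
  c=7: 7 × 0.61 = 4.270
  c=8: 8 × 0.57 = 4.560
  c=9: 9 × 0.51 = 4.590
  c=10: 10 × 0.41 = 4.100
  c=11: 11 × 0.32 = 3.520
Maximum at c = 9 (4.590 recruits).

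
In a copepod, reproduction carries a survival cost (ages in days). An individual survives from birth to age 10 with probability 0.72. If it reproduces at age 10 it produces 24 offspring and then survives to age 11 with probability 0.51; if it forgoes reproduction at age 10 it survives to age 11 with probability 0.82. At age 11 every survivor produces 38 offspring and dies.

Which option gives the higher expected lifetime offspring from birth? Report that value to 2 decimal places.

31.23

breed at age 10: R₀ = 0.72 × (24 + 0.51 × 38) = 0.72 × 43.3800 = 31.2336
delay to age 11: R₀ = 0.72 × (0.82 × 38) = 0.72 × 31.1600 = 22.4352
Higher: breed at age 10 (31.2336).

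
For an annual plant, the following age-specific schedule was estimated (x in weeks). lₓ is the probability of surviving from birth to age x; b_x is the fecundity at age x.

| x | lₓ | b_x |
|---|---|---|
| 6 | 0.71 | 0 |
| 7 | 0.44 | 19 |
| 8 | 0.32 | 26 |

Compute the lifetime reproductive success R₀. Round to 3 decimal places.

16.680

R₀ = Σ lₓ b_x:
  age 6: 0.71 × 0 = 0.0000
  age 7: 0.44 × 19 = 8.3600
  age 8: 0.32 × 26 = 8.3200
R₀ = 0.0000 + 8.3600 + 8.3200 = 16.6800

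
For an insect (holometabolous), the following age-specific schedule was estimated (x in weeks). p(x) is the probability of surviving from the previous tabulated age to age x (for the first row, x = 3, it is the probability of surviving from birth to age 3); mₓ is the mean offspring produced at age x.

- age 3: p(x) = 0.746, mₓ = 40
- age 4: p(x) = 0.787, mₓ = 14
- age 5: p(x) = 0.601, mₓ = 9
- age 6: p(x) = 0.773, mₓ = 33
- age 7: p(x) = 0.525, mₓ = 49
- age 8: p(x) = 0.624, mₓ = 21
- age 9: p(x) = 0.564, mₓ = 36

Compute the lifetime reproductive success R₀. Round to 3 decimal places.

60.943

Survivorship from birth: l_x = p_3·p_4·…·p_x.
  l_3 = 0.74600
  l_4 = 0.58710
  l_5 = 0.35285
  l_6 = 0.27275
  l_7 = 0.14319
  l_8 = 0.08935
  l_9 = 0.05040
R₀ = Σ l_x mₓ:
  age 3: 0.74600 × 40 = 29.8400
  age 4: 0.58710 × 14 = 8.2194
  age 5: 0.35285 × 9 = 3.1757
  age 6: 0.27275 × 33 = 9.0008
  age 7: 0.14319 × 49 = 7.0163
  age 8: 0.08935 × 21 = 1.8763
  age 9: 0.05040 × 36 = 1.8144
R₀ = 29.8400 + 8.2194 + 3.1757 + 9.0008 + 7.0163 + 1.8763 + 1.8144 = 60.9429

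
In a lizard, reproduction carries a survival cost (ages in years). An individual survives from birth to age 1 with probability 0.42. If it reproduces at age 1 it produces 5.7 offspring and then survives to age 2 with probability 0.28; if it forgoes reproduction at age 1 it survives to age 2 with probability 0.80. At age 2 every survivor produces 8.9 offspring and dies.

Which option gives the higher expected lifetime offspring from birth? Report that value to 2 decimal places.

3.44

breed at age 1: R₀ = 0.42 × (5.7 + 0.28 × 8.9) = 0.42 × 8.1920 = 3.4406
delay to age 2: R₀ = 0.42 × (0.80 × 8.9) = 0.42 × 7.1200 = 2.9904
Higher: breed at age 1 (3.4406).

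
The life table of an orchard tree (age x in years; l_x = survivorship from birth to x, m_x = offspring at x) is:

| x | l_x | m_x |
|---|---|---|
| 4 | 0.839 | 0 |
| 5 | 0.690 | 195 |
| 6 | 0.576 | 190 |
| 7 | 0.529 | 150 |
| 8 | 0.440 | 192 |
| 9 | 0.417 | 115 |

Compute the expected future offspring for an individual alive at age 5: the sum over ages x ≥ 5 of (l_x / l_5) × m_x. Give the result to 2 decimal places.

l_5 = 0.690. Conditional survival from age 5 to x is l_x / l_5.
  x=5: (0.690/0.690) × 195 = 195.0000
  x=6: (0.576/0.690) × 190 = 158.6087
  x=7: (0.529/0.690) × 150 = 115.0000
  x=8: (0.440/0.690) × 192 = 122.4348
  x=9: (0.417/0.690) × 115 = 69.5000
Sum = 195.0000 + 158.6087 + 115.0000 + 122.4348 + 69.5000 = 660.5435

660.54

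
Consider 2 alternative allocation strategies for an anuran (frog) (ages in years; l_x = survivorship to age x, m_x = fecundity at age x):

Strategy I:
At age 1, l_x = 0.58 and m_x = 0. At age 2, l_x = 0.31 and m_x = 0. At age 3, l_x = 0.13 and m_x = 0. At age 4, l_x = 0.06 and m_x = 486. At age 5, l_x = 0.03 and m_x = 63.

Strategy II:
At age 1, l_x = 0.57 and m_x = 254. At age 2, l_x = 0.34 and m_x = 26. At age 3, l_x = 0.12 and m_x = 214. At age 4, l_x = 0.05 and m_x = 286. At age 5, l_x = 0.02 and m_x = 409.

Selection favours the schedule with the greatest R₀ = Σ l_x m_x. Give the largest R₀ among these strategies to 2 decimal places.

Strategy I: R₀ = 0.58×0 + 0.31×0 + 0.13×0 + 0.06×486 + 0.03×63 = 31.0500
Strategy II: R₀ = 0.57×254 + 0.34×26 + 0.12×214 + 0.05×286 + 0.02×409 = 201.7800
Highest R₀: strategy II with 201.7800.

201.78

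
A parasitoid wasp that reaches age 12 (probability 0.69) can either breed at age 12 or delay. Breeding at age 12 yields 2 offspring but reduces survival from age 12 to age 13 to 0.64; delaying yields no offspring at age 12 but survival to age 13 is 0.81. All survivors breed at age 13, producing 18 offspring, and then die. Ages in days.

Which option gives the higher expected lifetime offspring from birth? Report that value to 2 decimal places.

10.06

breed at age 12: R₀ = 0.69 × (2 + 0.64 × 18) = 0.69 × 13.5200 = 9.3288
delay to age 13: R₀ = 0.69 × (0.81 × 18) = 0.69 × 14.5800 = 10.0602
Higher: delay to age 13 (10.0602).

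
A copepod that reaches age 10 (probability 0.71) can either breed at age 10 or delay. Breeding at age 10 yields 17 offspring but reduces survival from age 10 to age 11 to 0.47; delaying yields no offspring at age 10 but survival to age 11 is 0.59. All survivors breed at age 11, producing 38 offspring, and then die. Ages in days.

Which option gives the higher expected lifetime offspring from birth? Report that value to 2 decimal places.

breed at age 10: R₀ = 0.71 × (17 + 0.47 × 38) = 0.71 × 34.8600 = 24.7506
delay to age 11: R₀ = 0.71 × (0.59 × 38) = 0.71 × 22.4200 = 15.9182
Higher: breed at age 10 (24.7506).

24.75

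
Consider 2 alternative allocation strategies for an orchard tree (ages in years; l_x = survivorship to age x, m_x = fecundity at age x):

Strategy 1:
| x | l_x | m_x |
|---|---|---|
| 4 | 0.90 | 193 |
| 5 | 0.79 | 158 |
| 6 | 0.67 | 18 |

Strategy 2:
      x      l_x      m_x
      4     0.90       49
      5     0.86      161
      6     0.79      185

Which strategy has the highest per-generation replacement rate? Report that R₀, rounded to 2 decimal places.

328.71

Strategy 1: R₀ = 0.90×193 + 0.79×158 + 0.67×18 = 310.5800
Strategy 2: R₀ = 0.90×49 + 0.86×161 + 0.79×185 = 328.7100
Highest R₀: strategy 2 with 328.7100.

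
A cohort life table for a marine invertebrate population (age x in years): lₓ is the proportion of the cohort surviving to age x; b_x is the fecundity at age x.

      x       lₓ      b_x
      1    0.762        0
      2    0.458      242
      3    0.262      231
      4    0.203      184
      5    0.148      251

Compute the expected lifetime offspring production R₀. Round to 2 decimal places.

R₀ = Σ lₓ b_x:
  age 1: 0.762 × 0 = 0.0000
  age 2: 0.458 × 242 = 110.8360
  age 3: 0.262 × 231 = 60.5220
  age 4: 0.203 × 184 = 37.3520
  age 5: 0.148 × 251 = 37.1480
R₀ = 0.0000 + 110.8360 + 60.5220 + 37.3520 + 37.1480 = 245.8580

245.86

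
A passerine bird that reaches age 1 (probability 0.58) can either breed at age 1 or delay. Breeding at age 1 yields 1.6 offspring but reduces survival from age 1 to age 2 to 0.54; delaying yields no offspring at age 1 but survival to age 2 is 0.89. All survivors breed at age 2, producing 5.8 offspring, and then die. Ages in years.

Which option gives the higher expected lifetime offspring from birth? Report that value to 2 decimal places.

2.99

breed at age 1: R₀ = 0.58 × (1.6 + 0.54 × 5.8) = 0.58 × 4.7320 = 2.7446
delay to age 2: R₀ = 0.58 × (0.89 × 5.8) = 0.58 × 5.1620 = 2.9940
Higher: delay to age 2 (2.9940).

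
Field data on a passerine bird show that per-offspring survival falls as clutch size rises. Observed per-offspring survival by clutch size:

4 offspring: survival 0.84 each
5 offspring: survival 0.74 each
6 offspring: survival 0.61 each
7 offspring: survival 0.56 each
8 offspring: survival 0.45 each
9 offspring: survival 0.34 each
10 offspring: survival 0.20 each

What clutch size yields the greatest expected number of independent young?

Expected independent young = c × s(c):
  c=4: 4 × 0.84 = 3.360
  c=5: 5 × 0.74 = 3.700
  c=6: 6 × 0.61 = 3.660
  c=7: 7 × 0.56 = 3.920
  c=8: 8 × 0.45 = 3.600
  c=9: 9 × 0.34 = 3.060
  c=10: 10 × 0.20 = 2.000
Maximum at c = 7 (3.920 independent young).

7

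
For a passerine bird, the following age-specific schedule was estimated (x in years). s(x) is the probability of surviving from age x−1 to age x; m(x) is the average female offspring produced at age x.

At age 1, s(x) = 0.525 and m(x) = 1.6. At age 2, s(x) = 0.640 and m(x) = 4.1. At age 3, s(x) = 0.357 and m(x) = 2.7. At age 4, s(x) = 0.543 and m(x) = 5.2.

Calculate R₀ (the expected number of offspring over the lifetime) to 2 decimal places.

2.88

Survivorship from birth: l_x = s_1·s_2·…·s_x.
  l_1 = 0.52500
  l_2 = 0.33600
  l_3 = 0.11995
  l_4 = 0.06513
R₀ = Σ l_x m(x):
  age 1: 0.52500 × 1.6 = 0.8400
  age 2: 0.33600 × 4.1 = 1.3776
  age 3: 0.11995 × 2.7 = 0.3239
  age 4: 0.06513 × 5.2 = 0.3387
R₀ = 0.8400 + 1.3776 + 0.3239 + 0.3387 = 2.8801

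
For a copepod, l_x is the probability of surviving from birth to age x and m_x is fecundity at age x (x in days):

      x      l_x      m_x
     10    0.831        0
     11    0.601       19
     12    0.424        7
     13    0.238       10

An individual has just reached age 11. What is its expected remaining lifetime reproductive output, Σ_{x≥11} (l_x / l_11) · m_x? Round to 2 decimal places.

l_11 = 0.601. Conditional survival from age 11 to x is l_x / l_11.
  x=11: (0.601/0.601) × 19 = 19.0000
  x=12: (0.424/0.601) × 7 = 4.9384
  x=13: (0.238/0.601) × 10 = 3.9601
Sum = 19.0000 + 4.9384 + 3.9601 = 27.8985

27.90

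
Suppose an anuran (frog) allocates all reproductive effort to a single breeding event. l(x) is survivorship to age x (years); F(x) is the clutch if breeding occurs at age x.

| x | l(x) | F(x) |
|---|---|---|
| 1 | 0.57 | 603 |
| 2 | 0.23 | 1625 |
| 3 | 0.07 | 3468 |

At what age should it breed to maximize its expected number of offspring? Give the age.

2

Expected offspring if breeding at age x = l(x) × F(x):
  age 1: 0.57 × 603 = 343.710
  age 2: 0.23 × 1625 = 373.750
  age 3: 0.07 × 3468 = 242.760
Maximum at age 2 (373.750).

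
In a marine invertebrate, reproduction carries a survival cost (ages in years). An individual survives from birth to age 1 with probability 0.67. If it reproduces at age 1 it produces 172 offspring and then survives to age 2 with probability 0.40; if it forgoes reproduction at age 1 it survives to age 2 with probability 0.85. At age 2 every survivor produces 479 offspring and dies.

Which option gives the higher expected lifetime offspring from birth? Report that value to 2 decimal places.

272.79

breed at age 1: R₀ = 0.67 × (172 + 0.40 × 479) = 0.67 × 363.6000 = 243.6120
delay to age 2: R₀ = 0.67 × (0.85 × 479) = 0.67 × 407.1500 = 272.7905
Higher: delay to age 2 (272.7905).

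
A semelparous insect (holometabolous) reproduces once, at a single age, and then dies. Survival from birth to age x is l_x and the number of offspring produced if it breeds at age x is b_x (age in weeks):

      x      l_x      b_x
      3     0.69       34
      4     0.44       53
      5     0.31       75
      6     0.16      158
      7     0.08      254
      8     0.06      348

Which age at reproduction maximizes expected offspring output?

6

Expected offspring if breeding at age x = l_x × b_x:
  age 3: 0.69 × 34 = 23.460
  age 4: 0.44 × 53 = 23.320
  age 5: 0.31 × 75 = 23.250
  age 6: 0.16 × 158 = 25.280
  age 7: 0.08 × 254 = 20.320
  age 8: 0.06 × 348 = 20.880
Maximum at age 6 (25.280).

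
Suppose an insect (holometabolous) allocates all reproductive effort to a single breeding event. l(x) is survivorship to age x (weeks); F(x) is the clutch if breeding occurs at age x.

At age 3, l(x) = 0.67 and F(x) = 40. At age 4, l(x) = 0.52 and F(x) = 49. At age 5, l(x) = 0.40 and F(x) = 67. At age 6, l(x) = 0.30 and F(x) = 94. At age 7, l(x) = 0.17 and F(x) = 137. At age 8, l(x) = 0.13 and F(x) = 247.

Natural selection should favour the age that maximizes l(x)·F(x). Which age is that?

8

Expected offspring if breeding at age x = l(x) × F(x):
  age 3: 0.67 × 40 = 26.800
  age 4: 0.52 × 49 = 25.480
  age 5: 0.40 × 67 = 26.800
  age 6: 0.30 × 94 = 28.200
  age 7: 0.17 × 137 = 23.290
  age 8: 0.13 × 247 = 32.110
Maximum at age 8 (32.110).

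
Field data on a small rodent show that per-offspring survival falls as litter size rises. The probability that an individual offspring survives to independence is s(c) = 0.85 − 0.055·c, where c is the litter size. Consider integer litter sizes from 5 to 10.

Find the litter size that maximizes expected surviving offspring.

8

Expected surviving offspring = c × s(c):
  c=5: 5 × 0.575 = 2.875
  c=6: 6 × 0.520 = 3.120
  c=7: 7 × 0.465 = 3.255
  c=8: 8 × 0.410 = 3.280
  c=9: 9 × 0.355 = 3.195
  c=10: 10 × 0.300 = 3.000
Maximum at c = 8 (3.280 surviving offspring).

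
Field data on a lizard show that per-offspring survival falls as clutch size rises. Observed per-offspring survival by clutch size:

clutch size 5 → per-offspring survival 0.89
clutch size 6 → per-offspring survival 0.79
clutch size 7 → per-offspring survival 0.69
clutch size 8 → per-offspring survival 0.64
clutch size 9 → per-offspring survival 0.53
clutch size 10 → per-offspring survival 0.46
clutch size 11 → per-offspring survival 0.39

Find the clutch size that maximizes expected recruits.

8

Expected recruits = c × s(c):
  c=5: 5 × 0.89 = 4.450
  c=6: 6 × 0.79 = 4.740
  c=7: 7 × 0.69 = 4.830
  c=8: 8 × 0.64 = 5.120
  c=9: 9 × 0.53 = 4.770
  c=10: 10 × 0.46 = 4.600
  c=11: 11 × 0.39 = 4.290
Maximum at c = 8 (5.120 recruits).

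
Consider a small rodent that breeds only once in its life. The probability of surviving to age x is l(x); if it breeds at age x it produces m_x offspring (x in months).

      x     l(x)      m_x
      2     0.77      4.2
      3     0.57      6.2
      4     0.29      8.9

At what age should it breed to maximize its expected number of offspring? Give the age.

3

Expected offspring if breeding at age x = l(x) × m_x:
  age 2: 0.77 × 4.2 = 3.234
  age 3: 0.57 × 6.2 = 3.534
  age 4: 0.29 × 8.9 = 2.581
Maximum at age 3 (3.534).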